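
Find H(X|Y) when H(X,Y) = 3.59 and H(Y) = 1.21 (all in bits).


H(X|Y) = H(X,Y) - H(Y) = 3.59 - 1.21 = 2.38

2.38 bits


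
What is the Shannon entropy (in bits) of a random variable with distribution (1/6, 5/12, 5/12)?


H = -sum(p_i * log2(p_i)). Terms: -(1/6)*log2(1/6) = 0.430827; -(5/12)*log2(5/12) = 0.526264; -(5/12)*log2(5/12) = 0.526264. H = 0.430827 + 0.526264 + 0.526264 = 1.4834

1.4834 bits


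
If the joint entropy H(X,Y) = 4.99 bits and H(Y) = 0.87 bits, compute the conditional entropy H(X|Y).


H(X|Y) = H(X,Y) - H(Y) = 4.99 - 0.87 = 4.12

4.12 bits


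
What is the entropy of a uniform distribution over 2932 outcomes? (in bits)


H = log2(n) = log2(2932) = 11.5177

11.5177 bits


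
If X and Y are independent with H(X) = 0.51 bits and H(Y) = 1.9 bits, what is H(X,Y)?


For independent variables, H(X,Y) = H(X) + H(Y) = 0.51 + 1.9 = 2.41

2.41 bits


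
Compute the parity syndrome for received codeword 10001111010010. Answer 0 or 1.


Syndrome = XOR of all bits = 1 XOR 0 XOR 0 XOR 0 XOR 1 XOR 1 XOR 1 XOR 1 XOR 0 XOR 1 XOR 0 XOR 0 XOR 1 XOR 0 = 1

1


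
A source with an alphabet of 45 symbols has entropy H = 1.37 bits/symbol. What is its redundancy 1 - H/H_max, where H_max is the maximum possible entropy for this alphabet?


H_max = log2(K) = log2(45) = 5.4919 bits/symbol. Redundancy = 1 - H/H_max = 1 - 1.37/5.4919 = 1 - 0.2495 = 0.7505

0.7505


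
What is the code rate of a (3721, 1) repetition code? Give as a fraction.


Rate = k/n = 1/3721

1/3721


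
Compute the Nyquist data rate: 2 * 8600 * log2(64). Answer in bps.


Rate = 2 * B * log2(M) = 2 * 8600 * 6.0 = 103200.0

103200.0 bps


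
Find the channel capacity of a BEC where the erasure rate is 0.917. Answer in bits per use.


C = 1 - epsilon = 1 - 0.917 = 0.083

0.083 bits


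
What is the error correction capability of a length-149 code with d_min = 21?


Correction capability = floor((d-1)/2) = floor((21-1)/2) = 10

10 errors


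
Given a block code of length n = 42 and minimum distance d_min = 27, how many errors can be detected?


Detection capability = d_min - 1 = 27 - 1 = 26

26 errors


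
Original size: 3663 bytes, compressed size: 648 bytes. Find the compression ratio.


Ratio = original / compressed = 3663 / 648 = 5.6528

5.6528


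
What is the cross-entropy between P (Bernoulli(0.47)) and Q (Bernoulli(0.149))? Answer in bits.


H(P,Q) = -p*log2(q) - (1-p)*log2(1-q). -0.47*log2(0.149) = 1.290909; -0.53*log2(0.851) = 0.123368. H(P,Q) = 1.290909 + 0.123368 = 1.4143

1.4143 bits


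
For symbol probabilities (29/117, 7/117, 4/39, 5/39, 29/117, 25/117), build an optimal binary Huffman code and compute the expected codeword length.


Huffman construction (repeatedly merge the two least-probable nodes; each merge adds 1 bit to every symbol beneath it): 7/117 + 4/39 = 19/117; 5/39 + 19/117 = 34/117; 25/117 + 29/117 = 6/13; 29/117 + 34/117 = 7/13; 6/13 + 7/13 = 1. Resulting codeword lengths (in the order the probabilities were given): (2, 4, 4, 3, 2, 2). L_avg = sum(p_i * l_i) = 29/117*2 + 7/117*4 + 4/39*4 + 5/39*3 + 29/117*2 + 25/117*2 = 287/117 = 2.453

2.453 bits


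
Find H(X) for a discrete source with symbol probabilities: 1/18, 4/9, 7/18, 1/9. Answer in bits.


H = -sum(p_i * log2(p_i)). Terms: -(1/18)*log2(1/18) = 0.231663; -(4/9)*log2(4/9) = 0.519967; -(7/18)*log2(7/18) = 0.529888; -(1/9)*log2(1/9) = 0.352214. H = 0.231663 + 0.519967 + 0.529888 + 0.352214 = 1.6337

1.6337 bits


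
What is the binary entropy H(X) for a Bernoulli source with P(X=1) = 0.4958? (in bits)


H = -p*log2(p) - (1-p)*log2(1-p). -0.4958*log2(0.4958) = 0.501834; -0.5042*log2(0.5042) = 0.498115. H = 0.501834 + 0.498115 = 0.9999

0.9999 bits


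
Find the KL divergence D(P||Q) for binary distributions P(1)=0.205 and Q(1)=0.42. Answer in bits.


KL = p*log2(p/q) + (1-p)*log2((1-p)/(1-q)) = 0.205*log2(0.205/0.42) + 0.795*log2(0.795/0.58) = 0.1495

0.1495 bits


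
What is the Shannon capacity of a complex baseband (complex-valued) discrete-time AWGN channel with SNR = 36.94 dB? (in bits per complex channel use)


SNR_linear = 10^(36.94/10) = 4943.1069; C = log2(1 + SNR_linear) = log2(1 + 4943.1069) = 12.2715

12.2715 bits/channel use


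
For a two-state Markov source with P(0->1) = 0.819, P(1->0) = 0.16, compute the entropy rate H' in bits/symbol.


Stationary distribution: pi_0 = p10/(p01+p10) = 0.1634, pi_1 = 0.8366. Entropy rate H' = pi_0*H(p01) + pi_1*H(p10) = 0.1634*0.6823 + 0.8366*0.6343 = 0.6421

0.6421 bits/symbol


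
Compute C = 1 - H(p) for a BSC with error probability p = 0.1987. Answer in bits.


H(p) = -p*log2(p) - (1-p)*log2(1-p) = -0.1987*log2(0.1987) - 0.8013*log2(0.8013) = 0.463237 + 0.256084 = 0.7193. C = 1 - H(p) = 1 - 0.7193 = 0.2807

0.2807 bits


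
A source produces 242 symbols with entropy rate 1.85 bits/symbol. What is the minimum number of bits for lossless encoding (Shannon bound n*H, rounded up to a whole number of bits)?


Minimum bits >= n * H = 242 * 1.85 = 447.7, rounded up to a whole number of bits = 448

448 bits


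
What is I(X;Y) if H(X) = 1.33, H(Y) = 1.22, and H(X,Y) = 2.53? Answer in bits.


I(X;Y) = H(X) + H(Y) - H(X,Y) = 1.33 + 1.22 - 2.53 = 0.02

0.02 bits


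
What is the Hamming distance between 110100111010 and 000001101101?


Count differing positions: ^ ^ . ^ . ^ . ^ . ^ ^ ^ = 8 differences

8


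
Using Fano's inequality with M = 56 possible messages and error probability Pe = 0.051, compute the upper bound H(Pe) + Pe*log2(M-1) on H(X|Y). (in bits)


H(Pe) = -Pe*log2(Pe) - (1-Pe)*log2(1-Pe) = -0.051*log2(0.051) - 0.949*log2(0.949) = 0.218961 + 0.071668 = 0.2906. Pe*log2(M-1) = 0.051*log2(55) = 0.294849. Bound = H(Pe) + Pe*log2(M-1) = 0.218961 + 0.071668 + 0.294849 = 0.5855

0.5855 bits


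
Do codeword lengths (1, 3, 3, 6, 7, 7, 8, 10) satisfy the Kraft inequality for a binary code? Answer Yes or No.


Kraft sum = sum(2^(-l_i)) = 0.7861, need <= 1. Result: satisfied (a binary prefix-free code with these lengths exists)

Yes


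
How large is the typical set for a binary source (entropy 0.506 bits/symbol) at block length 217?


log2|A_typical| = nH = 217 * 0.506 = 109.802, so |A_typical| ~ 2^109.802 = 1.132e+33

1.132e+33


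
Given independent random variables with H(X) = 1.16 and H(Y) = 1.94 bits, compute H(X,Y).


For independent variables, H(X,Y) = H(X) + H(Y) = 1.16 + 1.94 = 3.1

3.1 bits


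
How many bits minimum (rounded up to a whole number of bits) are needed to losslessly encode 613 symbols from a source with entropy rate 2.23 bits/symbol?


Minimum bits >= n * H = 613 * 2.23 = 1366.99, rounded up to a whole number of bits = 1367

1367 bits


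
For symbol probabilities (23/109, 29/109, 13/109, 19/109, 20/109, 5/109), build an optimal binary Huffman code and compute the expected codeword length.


Huffman construction (repeatedly merge the two least-probable nodes; each merge adds 1 bit to every symbol beneath it): 5/109 + 13/109 = 18/109; 18/109 + 19/109 = 37/109; 20/109 + 23/109 = 43/109; 29/109 + 37/109 = 66/109; 43/109 + 66/109 = 1. Resulting codeword lengths (in the order the probabilities were given): (2, 2, 4, 3, 2, 4). L_avg = sum(p_i * l_i) = 23/109*2 + 29/109*2 + 13/109*4 + 19/109*3 + 20/109*2 + 5/109*4 = 273/109 = 2.5046

2.5046 bits


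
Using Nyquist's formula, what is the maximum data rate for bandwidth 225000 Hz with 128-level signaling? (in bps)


Rate = 2 * B * log2(M) = 2 * 225000 * 7.0 = 3150000.0

3150000.0 bps


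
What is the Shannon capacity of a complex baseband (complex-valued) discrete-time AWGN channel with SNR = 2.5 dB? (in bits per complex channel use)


SNR_linear = 10^(2.5/10) = 1.7783; C = log2(1 + SNR_linear) = log2(1 + 1.7783) = 1.4742

1.4742 bits/channel use


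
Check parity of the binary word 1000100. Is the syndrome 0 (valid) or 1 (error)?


Syndrome = XOR of all bits = 1 XOR 0 XOR 0 XOR 0 XOR 1 XOR 0 XOR 0 = 0

0


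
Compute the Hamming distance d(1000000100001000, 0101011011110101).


Count differing positions: ^ ^ . ^ . ^ ^ ^ ^ ^ ^ ^ ^ ^ . ^ = 13 differences

13


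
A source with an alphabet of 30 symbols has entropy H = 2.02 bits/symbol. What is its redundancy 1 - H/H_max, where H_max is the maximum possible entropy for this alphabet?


H_max = log2(K) = log2(30) = 4.9069 bits/symbol. Redundancy = 1 - H/H_max = 1 - 2.02/4.9069 = 1 - 0.4117 = 0.5883

0.5883


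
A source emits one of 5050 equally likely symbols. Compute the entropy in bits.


H = log2(n) = log2(5050) = 12.3021

12.3021 bits


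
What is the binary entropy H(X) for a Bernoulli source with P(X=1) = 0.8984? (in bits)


H = -p*log2(p) - (1-p)*log2(1-p). -0.8984*log2(0.8984) = 0.138866; -0.1016*log2(0.1016) = 0.335181. H = 0.138866 + 0.335181 = 0.474

0.474 bits


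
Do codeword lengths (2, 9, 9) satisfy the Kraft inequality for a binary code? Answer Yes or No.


Kraft sum = sum(2^(-l_i)) = 0.2539, need <= 1. Result: satisfied (a binary prefix-free code with these lengths exists)

Yes


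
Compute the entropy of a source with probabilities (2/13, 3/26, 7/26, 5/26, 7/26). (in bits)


H = -sum(p_i * log2(p_i)). Terms: -(2/13)*log2(2/13) = 0.415452; -(3/26)*log2(3/26) = 0.359478; -(7/26)*log2(7/26) = 0.509677; -(5/26)*log2(5/26) = 0.457406; -(7/26)*log2(7/26) = 0.509677. H = 0.415452 + 0.359478 + 0.509677 + 0.457406 + 0.509677 = 2.2517

2.2517 bits


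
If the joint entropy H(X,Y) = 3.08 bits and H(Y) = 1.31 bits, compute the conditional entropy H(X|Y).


H(X|Y) = H(X,Y) - H(Y) = 3.08 - 1.31 = 1.77

1.77 bits


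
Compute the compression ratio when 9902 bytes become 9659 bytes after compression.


Ratio = original / compressed = 9902 / 9659 = 1.0252

1.0252


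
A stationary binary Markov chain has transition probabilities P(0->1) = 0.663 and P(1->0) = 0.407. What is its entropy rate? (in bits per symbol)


Stationary distribution: pi_0 = p10/(p01+p10) = 0.3804, pi_1 = 0.6196. Entropy rate H' = pi_0*H(p01) + pi_1*H(p10) = 0.3804*0.9219 + 0.6196*0.9749 = 0.9547

0.9547 bits/symbol


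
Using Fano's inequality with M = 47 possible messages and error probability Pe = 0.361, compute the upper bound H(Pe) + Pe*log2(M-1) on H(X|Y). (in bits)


H(Pe) = -Pe*log2(Pe) - (1-Pe)*log2(1-Pe) = -0.361*log2(0.361) - 0.639*log2(0.639) = 0.530644 + 0.412866 = 0.9435. Pe*log2(M-1) = 0.361*log2(46) = 1.994006. Bound = H(Pe) + Pe*log2(M-1) = 0.530644 + 0.412866 + 1.994006 = 2.9375

2.9375 bits


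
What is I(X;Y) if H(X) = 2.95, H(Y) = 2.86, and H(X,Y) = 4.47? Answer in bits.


I(X;Y) = H(X) + H(Y) - H(X,Y) = 2.95 + 2.86 - 4.47 = 1.34

1.34 bits


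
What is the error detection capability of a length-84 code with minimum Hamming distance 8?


Detection capability = d_min - 1 = 8 - 1 = 7

7 errors


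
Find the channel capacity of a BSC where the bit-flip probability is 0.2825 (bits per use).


H(p) = -p*log2(p) - (1-p)*log2(1-p) = -0.2825*log2(0.2825) - 0.7175*log2(0.7175) = 0.515189 + 0.343646 = 0.8588. C = 1 - H(p) = 1 - 0.8588 = 0.1412

0.1412 bits


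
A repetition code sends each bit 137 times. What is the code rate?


Rate = k/n = 1/137

1/137


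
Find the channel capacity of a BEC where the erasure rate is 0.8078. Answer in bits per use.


C = 1 - epsilon = 1 - 0.8078 = 0.1922

0.1922 bits


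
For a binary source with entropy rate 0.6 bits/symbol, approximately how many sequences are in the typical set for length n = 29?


log2|A_typical| = nH = 29 * 0.6 = 17.4, so |A_typical| ~ 2^17.4 = 1.730e+05

1.730e+05


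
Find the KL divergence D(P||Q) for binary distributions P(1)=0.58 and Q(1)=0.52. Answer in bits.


KL = p*log2(p/q) + (1-p)*log2((1-p)/(1-q)) = 0.58*log2(0.58/0.52) + 0.42*log2(0.42/0.48) = 0.0105

0.0105 bits


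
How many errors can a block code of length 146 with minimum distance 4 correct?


Correction capability = floor((d-1)/2) = floor((4-1)/2) = 1

1 errors


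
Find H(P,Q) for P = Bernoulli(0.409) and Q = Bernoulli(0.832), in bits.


H(P,Q) = -p*log2(q) - (1-p)*log2(1-q). -0.409*log2(0.832) = 0.108526; -0.591*log2(0.168) = 1.520919. H(P,Q) = 0.108526 + 1.520919 = 1.6294

1.6294 bits


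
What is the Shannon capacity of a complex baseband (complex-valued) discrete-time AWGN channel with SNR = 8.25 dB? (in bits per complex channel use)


SNR_linear = 10^(8.25/10) = 6.6834; C = log2(1 + SNR_linear) = log2(1 + 6.6834) = 2.9418

2.9418 bits/channel use


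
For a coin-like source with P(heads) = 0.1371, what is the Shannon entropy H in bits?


H = -p*log2(p) - (1-p)*log2(1-p). -0.1371*log2(0.1371) = 0.393025; -0.8629*log2(0.8629) = 0.183569. H = 0.393025 + 0.183569 = 0.5766

0.5766 bits


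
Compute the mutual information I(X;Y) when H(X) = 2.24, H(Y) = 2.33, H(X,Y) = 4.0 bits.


I(X;Y) = H(X) + H(Y) - H(X,Y) = 2.24 + 2.33 - 4.0 = 0.57

0.57 bits


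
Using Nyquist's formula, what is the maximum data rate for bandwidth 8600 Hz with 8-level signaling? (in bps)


Rate = 2 * B * log2(M) = 2 * 8600 * 3.0 = 51600.0

51600.0 bps


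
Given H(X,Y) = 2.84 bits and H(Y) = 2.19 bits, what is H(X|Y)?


H(X|Y) = H(X,Y) - H(Y) = 2.84 - 2.19 = 0.65

0.65 bits


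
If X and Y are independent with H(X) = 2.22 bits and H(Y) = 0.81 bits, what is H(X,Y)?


For independent variables, H(X,Y) = H(X) + H(Y) = 2.22 + 0.81 = 3.03

3.03 bits


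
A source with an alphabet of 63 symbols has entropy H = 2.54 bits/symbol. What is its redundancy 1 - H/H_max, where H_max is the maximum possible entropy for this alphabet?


H_max = log2(K) = log2(63) = 5.9773 bits/symbol. Redundancy = 1 - H/H_max = 1 - 2.54/5.9773 = 1 - 0.4249 = 0.5751

0.5751


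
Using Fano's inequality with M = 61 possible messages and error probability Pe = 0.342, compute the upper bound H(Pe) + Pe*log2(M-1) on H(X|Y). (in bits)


H(Pe) = -Pe*log2(Pe) - (1-Pe)*log2(1-Pe) = -0.342*log2(0.342) - 0.658*log2(0.658) = 0.529393 + 0.397327 = 0.9267. Pe*log2(M-1) = 0.342*log2(60) = 2.020157. Bound = H(Pe) + Pe*log2(M-1) = 0.529393 + 0.397327 + 2.020157 = 2.9469

2.9469 bits


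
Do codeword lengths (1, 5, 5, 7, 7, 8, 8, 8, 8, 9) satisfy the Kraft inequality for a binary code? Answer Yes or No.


Kraft sum = sum(2^(-l_i)) = 0.5957, need <= 1. Result: satisfied (a binary prefix-free code with these lengths exists)

Yes


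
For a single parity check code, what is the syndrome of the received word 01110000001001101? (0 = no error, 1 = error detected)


Syndrome = XOR of all bits = 0 XOR 1 XOR 1 XOR 1 XOR 0 XOR 0 XOR 0 XOR 0 XOR 0 XOR 0 XOR 1 XOR 0 XOR 0 XOR 1 XOR 1 XOR 0 XOR 1 = 1

1


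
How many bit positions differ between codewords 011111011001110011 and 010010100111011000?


Count differing positions: . . ^ ^ . ^ ^ ^ ^ ^ ^ . ^ . ^ . ^ ^ = 12 differences

12


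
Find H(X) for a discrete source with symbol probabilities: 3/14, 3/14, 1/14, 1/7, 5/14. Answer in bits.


H = -sum(p_i * log2(p_i)). Terms: -(3/14)*log2(3/14) = 0.476227; -(3/14)*log2(3/14) = 0.476227; -(1/14)*log2(1/14) = 0.271954; -(1/7)*log2(1/7) = 0.401051; -(5/14)*log2(5/14) = 0.530510. H = 0.476227 + 0.476227 + 0.271954 + 0.401051 + 0.530510 = 2.156

2.156 bits


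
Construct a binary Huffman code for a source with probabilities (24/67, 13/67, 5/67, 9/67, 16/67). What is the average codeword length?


Huffman construction (repeatedly merge the two least-probable nodes; each merge adds 1 bit to every symbol beneath it): 5/67 + 9/67 = 14/67; 13/67 + 14/67 = 27/67; 16/67 + 24/67 = 40/67; 27/67 + 40/67 = 1. Resulting codeword lengths (in the order the probabilities were given): (2, 2, 3, 3, 2). L_avg = sum(p_i * l_i) = 24/67*2 + 13/67*2 + 5/67*3 + 9/67*3 + 16/67*2 = 148/67 = 2.209

2.209 bits


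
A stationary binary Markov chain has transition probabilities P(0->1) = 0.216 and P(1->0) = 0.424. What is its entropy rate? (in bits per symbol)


Stationary distribution: pi_0 = p10/(p01+p10) = 0.6625, pi_1 = 0.3375. Entropy rate H' = pi_0*H(p01) + pi_1*H(p10) = 0.6625*0.7528 + 0.3375*0.9833 = 0.8306

0.8306 bits/symbol


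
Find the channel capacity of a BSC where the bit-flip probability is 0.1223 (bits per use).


H(p) = -p*log2(p) - (1-p)*log2(1-p) = -0.1223*log2(0.1223) - 0.8777*log2(0.8777) = 0.370753 + 0.165183 = 0.5359. C = 1 - H(p) = 1 - 0.5359 = 0.4641

0.4641 bits


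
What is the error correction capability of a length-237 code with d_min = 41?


Correction capability = floor((d-1)/2) = floor((41-1)/2) = 20

20 errors


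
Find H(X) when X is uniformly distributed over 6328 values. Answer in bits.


H = log2(n) = log2(6328) = 12.6275

12.6275 bits


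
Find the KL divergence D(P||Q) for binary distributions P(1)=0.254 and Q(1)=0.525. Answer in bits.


KL = p*log2(p/q) + (1-p)*log2((1-p)/(1-q)) = 0.254*log2(0.254/0.525) + 0.746*log2(0.746/0.475) = 0.2198

0.2198 bits


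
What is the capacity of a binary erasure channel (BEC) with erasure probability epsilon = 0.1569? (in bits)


C = 1 - epsilon = 1 - 0.1569 = 0.8431

0.8431 bits


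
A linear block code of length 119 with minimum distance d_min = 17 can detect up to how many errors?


Detection capability = d_min - 1 = 17 - 1 = 16

16 errors


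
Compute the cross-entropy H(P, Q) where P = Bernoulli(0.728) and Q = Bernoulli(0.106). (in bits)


H(P,Q) = -p*log2(q) - (1-p)*log2(1-q). -0.728*log2(0.106) = 2.357165; -0.272*log2(0.894) = 0.043970. H(P,Q) = 2.357165 + 0.043970 = 2.4011

2.4011 bits


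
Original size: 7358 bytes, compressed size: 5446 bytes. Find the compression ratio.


Ratio = original / compressed = 7358 / 5446 = 1.3511

1.3511


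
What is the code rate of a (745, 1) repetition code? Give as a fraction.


Rate = k/n = 1/745

1/745


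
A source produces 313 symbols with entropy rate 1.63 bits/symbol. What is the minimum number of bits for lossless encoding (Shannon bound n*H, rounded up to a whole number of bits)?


Minimum bits >= n * H = 313 * 1.63 = 510.19, rounded up to a whole number of bits = 511

511 bits


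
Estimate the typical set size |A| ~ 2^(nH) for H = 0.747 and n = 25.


log2|A_typical| = nH = 25 * 0.747 = 18.675, so |A_typical| ~ 2^18.675 = 4.185e+05

4.185e+05


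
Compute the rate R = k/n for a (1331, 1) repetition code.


Rate = k/n = 1/1331

1/1331


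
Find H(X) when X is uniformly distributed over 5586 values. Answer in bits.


H = log2(n) = log2(5586) = 12.4476

12.4476 bits


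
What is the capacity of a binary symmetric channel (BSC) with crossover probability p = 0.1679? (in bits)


H(p) = -p*log2(p) - (1-p)*log2(1-p) = -0.1679*log2(0.1679) - 0.8321*log2(0.8321) = 0.432229 + 0.220649 = 0.6529. C = 1 - H(p) = 1 - 0.6529 = 0.3471

0.3471 bits


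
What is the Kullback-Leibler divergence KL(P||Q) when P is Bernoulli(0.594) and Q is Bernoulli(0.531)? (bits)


KL = p*log2(p/q) + (1-p)*log2((1-p)/(1-q)) = 0.594*log2(0.594/0.531) + 0.406*log2(0.406/0.469) = 0.0116

0.0116 bits


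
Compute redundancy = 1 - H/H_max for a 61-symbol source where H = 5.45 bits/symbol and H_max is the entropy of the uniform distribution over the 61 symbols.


H_max = log2(K) = log2(61) = 5.9307 bits/symbol. Redundancy = 1 - H/H_max = 1 - 5.45/5.9307 = 1 - 0.9189 = 0.0811

0.0811


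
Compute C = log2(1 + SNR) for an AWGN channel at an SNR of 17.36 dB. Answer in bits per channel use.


SNR_linear = 10^(17.36/10) = 54.4503; C = log2(1 + SNR_linear) = log2(1 + 54.4503) = 5.7931

5.7931 bits/channel use


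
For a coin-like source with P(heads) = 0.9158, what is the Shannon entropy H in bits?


H = -p*log2(p) - (1-p)*log2(1-p). -0.9158*log2(0.9158) = 0.116211; -0.0842*log2(0.0842) = 0.300597. H = 0.116211 + 0.300597 = 0.4168

0.4168 bits


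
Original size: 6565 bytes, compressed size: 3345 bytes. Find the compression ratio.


Ratio = original / compressed = 6565 / 3345 = 1.9626

1.9626


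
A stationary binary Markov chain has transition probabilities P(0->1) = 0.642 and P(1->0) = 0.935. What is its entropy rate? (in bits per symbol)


Stationary distribution: pi_0 = p10/(p01+p10) = 0.5929, pi_1 = 0.4071. Entropy rate H' = pi_0*H(p01) + pi_1*H(p10) = 0.5929*0.941 + 0.4071*0.347 = 0.6992

0.6992 bits/symbol


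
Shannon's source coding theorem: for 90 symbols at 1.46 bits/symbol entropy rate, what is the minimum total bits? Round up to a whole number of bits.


Minimum bits >= n * H = 90 * 1.46 = 131.4, rounded up to a whole number of bits = 132

132 bits


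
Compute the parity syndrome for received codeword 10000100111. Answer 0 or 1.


Syndrome = XOR of all bits = 1 XOR 0 XOR 0 XOR 0 XOR 0 XOR 1 XOR 0 XOR 0 XOR 1 XOR 1 XOR 1 = 1

1


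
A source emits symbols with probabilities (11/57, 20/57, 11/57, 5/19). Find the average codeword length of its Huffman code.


Huffman construction (repeatedly merge the two least-probable nodes; each merge adds 1 bit to every symbol beneath it): 11/57 + 11/57 = 22/57; 5/19 + 20/57 = 35/57; 22/57 + 35/57 = 1. Resulting codeword lengths (in the order the probabilities were given): (2, 2, 2, 2). L_avg = sum(p_i * l_i) = 11/57*2 + 20/57*2 + 11/57*2 + 5/19*2 = 2

2.0 bits


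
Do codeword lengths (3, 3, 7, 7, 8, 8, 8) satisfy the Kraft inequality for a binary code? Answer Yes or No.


Kraft sum = sum(2^(-l_i)) = 0.2773, need <= 1. Result: satisfied (a binary prefix-free code with these lengths exists)

Yes


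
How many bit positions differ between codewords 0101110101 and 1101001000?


Count differing positions: ^ . . . ^ ^ ^ ^ . ^ = 6 differences

6


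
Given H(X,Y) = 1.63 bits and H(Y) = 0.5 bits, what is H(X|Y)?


H(X|Y) = H(X,Y) - H(Y) = 1.63 - 0.5 = 1.13

1.13 bits


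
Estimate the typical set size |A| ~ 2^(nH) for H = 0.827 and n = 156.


log2|A_typical| = nH = 156 * 0.827 = 129.012, so |A_typical| ~ 2^129.012 = 6.862e+38

6.862e+38


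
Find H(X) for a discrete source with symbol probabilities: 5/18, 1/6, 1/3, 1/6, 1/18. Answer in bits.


H = -sum(p_i * log2(p_i)). Terms: -(5/18)*log2(5/18) = 0.513332; -(1/6)*log2(1/6) = 0.430827; -(1/3)*log2(1/3) = 0.528321; -(1/6)*log2(1/6) = 0.430827; -(1/18)*log2(1/18) = 0.231663. H = 0.513332 + 0.430827 + 0.528321 + 0.430827 + 0.231663 = 2.135

2.135 bits


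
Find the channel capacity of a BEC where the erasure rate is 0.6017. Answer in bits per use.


C = 1 - epsilon = 1 - 0.6017 = 0.3983

0.3983 bits


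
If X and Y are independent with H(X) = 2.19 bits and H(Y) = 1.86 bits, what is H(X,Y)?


For independent variables, H(X,Y) = H(X) + H(Y) = 2.19 + 1.86 = 4.05

4.05 bits


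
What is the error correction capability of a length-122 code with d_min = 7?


Correction capability = floor((d-1)/2) = floor((7-1)/2) = 3

3 errors


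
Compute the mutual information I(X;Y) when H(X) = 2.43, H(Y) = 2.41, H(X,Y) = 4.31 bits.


I(X;Y) = H(X) + H(Y) - H(X,Y) = 2.43 + 2.41 - 4.31 = 0.53

0.53 bits


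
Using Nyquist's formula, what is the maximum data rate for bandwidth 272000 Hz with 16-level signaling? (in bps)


Rate = 2 * B * log2(M) = 2 * 272000 * 4.0 = 2176000.0

2176000.0 bps


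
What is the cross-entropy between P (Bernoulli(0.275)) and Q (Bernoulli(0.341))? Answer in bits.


H(P,Q) = -p*log2(q) - (1-p)*log2(1-q). -0.275*log2(0.341) = 0.426843; -0.725*log2(0.659) = 0.436196. H(P,Q) = 0.426843 + 0.436196 = 0.863

0.863 bits


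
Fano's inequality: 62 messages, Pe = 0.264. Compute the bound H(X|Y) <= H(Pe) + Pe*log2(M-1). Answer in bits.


H(Pe) = -Pe*log2(Pe) - (1-Pe)*log2(1-Pe) = -0.264*log2(0.264) - 0.736*log2(0.736) = 0.507247 + 0.325476 = 0.8327. Pe*log2(M-1) = 0.264*log2(61) = 1.565715. Bound = H(Pe) + Pe*log2(M-1) = 0.507247 + 0.325476 + 1.565715 = 2.3984

2.3984 bits


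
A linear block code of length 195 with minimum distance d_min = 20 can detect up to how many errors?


Detection capability = d_min - 1 = 20 - 1 = 19

19 errors


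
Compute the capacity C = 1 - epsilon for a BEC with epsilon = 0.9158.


C = 1 - epsilon = 1 - 0.9158 = 0.0842

0.0842 bits


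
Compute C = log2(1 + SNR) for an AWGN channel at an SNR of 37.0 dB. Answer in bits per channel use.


SNR_linear = 10^(37.0/10) = 5011.8723; C = log2(1 + SNR_linear) = log2(1 + 5011.8723) = 12.2914

12.2914 bits/channel use


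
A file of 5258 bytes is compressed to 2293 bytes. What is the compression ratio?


Ratio = original / compressed = 5258 / 2293 = 2.2931

2.2931


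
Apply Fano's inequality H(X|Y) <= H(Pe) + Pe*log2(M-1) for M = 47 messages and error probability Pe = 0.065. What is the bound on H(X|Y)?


H(Pe) = -Pe*log2(Pe) - (1-Pe)*log2(1-Pe) = -0.065*log2(0.065) - 0.935*log2(0.935) = 0.256322 + 0.090659 = 0.347. Pe*log2(M-1) = 0.065*log2(46) = 0.359032. Bound = H(Pe) + Pe*log2(M-1) = 0.256322 + 0.090659 + 0.359032 = 0.706

0.706 bits


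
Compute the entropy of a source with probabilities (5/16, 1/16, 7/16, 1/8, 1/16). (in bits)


H = -sum(p_i * log2(p_i)). Terms: -(5/16)*log2(5/16) = 0.524397; -(1/16)*log2(1/16) = 0.250000; -(7/16)*log2(7/16) = 0.521782; -(1/8)*log2(1/8) = 0.375000; -(1/16)*log2(1/16) = 0.250000. H = 0.524397 + 0.250000 + 0.521782 + 0.375000 + 0.250000 = 1.9212

1.9212 bits


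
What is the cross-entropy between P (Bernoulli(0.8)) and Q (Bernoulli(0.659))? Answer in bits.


H(P,Q) = -p*log2(q) - (1-p)*log2(1-q). -0.8*log2(0.659) = 0.481320; -0.2*log2(0.341) = 0.310431. H(P,Q) = 0.481320 + 0.310431 = 0.7918

0.7918 bits


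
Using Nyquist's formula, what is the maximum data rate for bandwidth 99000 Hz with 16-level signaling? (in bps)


Rate = 2 * B * log2(M) = 2 * 99000 * 4.0 = 792000.0

792000.0 bps


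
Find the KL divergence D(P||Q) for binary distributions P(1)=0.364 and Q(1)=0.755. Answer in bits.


KL = p*log2(p/q) + (1-p)*log2((1-p)/(1-q)) = 0.364*log2(0.364/0.755) + 0.636*log2(0.636/0.245) = 0.4922

0.4922 bits


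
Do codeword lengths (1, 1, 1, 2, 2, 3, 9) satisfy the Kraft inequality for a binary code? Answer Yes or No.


Kraft sum = sum(2^(-l_i)) = 2.127, need <= 1. Result: violated (a binary prefix-free code with these lengths cannot exist)

No


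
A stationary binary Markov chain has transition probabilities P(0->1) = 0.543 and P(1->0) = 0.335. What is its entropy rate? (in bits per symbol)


Stationary distribution: pi_0 = p10/(p01+p10) = 0.3815, pi_1 = 0.6185. Entropy rate H' = pi_0*H(p01) + pi_1*H(p10) = 0.3815*0.9947 + 0.6185*0.92 = 0.9485

0.9485 bits/symbol


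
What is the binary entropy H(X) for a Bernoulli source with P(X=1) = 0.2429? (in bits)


H = -p*log2(p) - (1-p)*log2(1-p). -0.2429*log2(0.2429) = 0.495896; -0.7571*log2(0.7571) = 0.303933. H = 0.495896 + 0.303933 = 0.7998

0.7998 bits


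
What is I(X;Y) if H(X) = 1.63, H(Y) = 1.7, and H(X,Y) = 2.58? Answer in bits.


I(X;Y) = H(X) + H(Y) - H(X,Y) = 1.63 + 1.7 - 2.58 = 0.75

0.75 bits


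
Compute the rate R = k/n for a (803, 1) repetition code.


Rate = k/n = 1/803

1/803


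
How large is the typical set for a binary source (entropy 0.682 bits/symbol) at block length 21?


log2|A_typical| = nH = 21 * 0.682 = 14.322, so |A_typical| ~ 2^14.322 = 2.048e+04

2.048e+04


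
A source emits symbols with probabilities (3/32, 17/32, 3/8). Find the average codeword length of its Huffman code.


Huffman construction (repeatedly merge the two least-probable nodes; each merge adds 1 bit to every symbol beneath it): 3/32 + 3/8 = 15/32; 15/32 + 17/32 = 1. Resulting codeword lengths (in the order the probabilities were given): (2, 1, 2). L_avg = sum(p_i * l_i) = 3/32*2 + 17/32*1 + 3/8*2 = 47/32 = 1.4688

1.4688 bits


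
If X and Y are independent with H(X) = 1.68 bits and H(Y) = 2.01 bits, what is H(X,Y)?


For independent variables, H(X,Y) = H(X) + H(Y) = 1.68 + 2.01 = 3.69

3.69 bits


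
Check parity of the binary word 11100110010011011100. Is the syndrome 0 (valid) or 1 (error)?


Syndrome = XOR of all bits = 1 XOR 1 XOR 1 XOR 0 XOR 0 XOR 1 XOR 1 XOR 0 XOR 0 XOR 1 XOR 0 XOR 0 XOR 1 XOR 1 XOR 0 XOR 1 XOR 1 XOR 1 XOR 0 XOR 0 = 1

1


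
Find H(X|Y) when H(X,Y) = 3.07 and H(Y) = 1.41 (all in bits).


H(X|Y) = H(X,Y) - H(Y) = 3.07 - 1.41 = 1.66

1.66 bits


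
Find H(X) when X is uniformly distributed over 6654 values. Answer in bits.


H = log2(n) = log2(6654) = 12.7

12.7 bits


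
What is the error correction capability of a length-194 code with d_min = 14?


Correction capability = floor((d-1)/2) = floor((14-1)/2) = 6

6 errors


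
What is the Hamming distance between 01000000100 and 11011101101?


Count differing positions: ^ . . ^ ^ ^ . ^ . . ^ = 6 differences

6


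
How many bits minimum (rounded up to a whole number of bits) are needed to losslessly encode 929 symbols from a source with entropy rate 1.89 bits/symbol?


Minimum bits >= n * H = 929 * 1.89 = 1755.81, rounded up to a whole number of bits = 1756

1756 bits


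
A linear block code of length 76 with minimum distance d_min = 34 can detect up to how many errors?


Detection capability = d_min - 1 = 34 - 1 = 33

33 errors


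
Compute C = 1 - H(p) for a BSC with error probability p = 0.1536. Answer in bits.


H(p) = -p*log2(p) - (1-p)*log2(1-p) = -0.1536*log2(0.1536) - 0.8464*log2(0.8464) = 0.415142 + 0.203634 = 0.6188. C = 1 - H(p) = 1 - 0.6188 = 0.3812

0.3812 bits


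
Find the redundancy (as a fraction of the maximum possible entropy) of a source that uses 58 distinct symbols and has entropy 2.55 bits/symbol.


H_max = log2(K) = log2(58) = 5.858 bits/symbol. Redundancy = 1 - H/H_max = 1 - 2.55/5.858 = 1 - 0.4353 = 0.5647

0.5647


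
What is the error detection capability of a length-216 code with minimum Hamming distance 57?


Detection capability = d_min - 1 = 57 - 1 = 56

56 errors


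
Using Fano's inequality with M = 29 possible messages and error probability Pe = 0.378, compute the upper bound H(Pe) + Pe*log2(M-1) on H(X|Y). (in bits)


H(Pe) = -Pe*log2(Pe) - (1-Pe)*log2(1-Pe) = -0.378*log2(0.378) - 0.622*log2(0.622) = 0.530539 + 0.426078 = 0.9566. Pe*log2(M-1) = 0.378*log2(28) = 1.817180. Bound = H(Pe) + Pe*log2(M-1) = 0.530539 + 0.426078 + 1.817180 = 2.7738

2.7738 bits


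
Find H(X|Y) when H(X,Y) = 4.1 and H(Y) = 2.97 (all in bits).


H(X|Y) = H(X,Y) - H(Y) = 4.1 - 2.97 = 1.13

1.13 bits


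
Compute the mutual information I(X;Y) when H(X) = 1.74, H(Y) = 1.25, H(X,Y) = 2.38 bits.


I(X;Y) = H(X) + H(Y) - H(X,Y) = 1.74 + 1.25 - 2.38 = 0.61

0.61 bits


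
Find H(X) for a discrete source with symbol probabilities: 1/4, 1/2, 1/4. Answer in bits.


H = -sum(p_i * log2(p_i)). Terms: -(1/4)*log2(1/4) = 0.500000; -(1/2)*log2(1/2) = 0.500000; -(1/4)*log2(1/4) = 0.500000. H = 0.500000 + 0.500000 + 0.500000 = 1.5

1.5 bits


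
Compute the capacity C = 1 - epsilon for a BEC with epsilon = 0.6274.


C = 1 - epsilon = 1 - 0.6274 = 0.3726

0.3726 bits


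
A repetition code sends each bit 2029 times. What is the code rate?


Rate = k/n = 1/2029

1/2029


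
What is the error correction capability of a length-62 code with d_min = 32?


Correction capability = floor((d-1)/2) = floor((32-1)/2) = 15

15 errors


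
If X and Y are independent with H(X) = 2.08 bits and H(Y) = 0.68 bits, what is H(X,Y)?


For independent variables, H(X,Y) = H(X) + H(Y) = 2.08 + 0.68 = 2.76

2.76 bits


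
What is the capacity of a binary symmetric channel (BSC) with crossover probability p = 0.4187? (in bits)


H(p) = -p*log2(p) - (1-p)*log2(1-p) = -0.4187*log2(0.4187) - 0.5813*log2(0.5813) = 0.525892 + 0.454952 = 0.9808. C = 1 - H(p) = 1 - 0.9808 = 0.0192

0.0192 bits


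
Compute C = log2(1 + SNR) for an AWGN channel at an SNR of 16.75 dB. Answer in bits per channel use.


SNR_linear = 10^(16.75/10) = 47.3151; C = log2(1 + SNR_linear) = log2(1 + 47.3151) = 5.5944

5.5944 bits/channel use


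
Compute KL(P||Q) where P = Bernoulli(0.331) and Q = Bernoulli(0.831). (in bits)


KL = p*log2(p/q) + (1-p)*log2((1-p)/(1-q)) = 0.331*log2(0.331/0.831) + 0.669*log2(0.669/0.169) = 0.8884

0.8884 bits


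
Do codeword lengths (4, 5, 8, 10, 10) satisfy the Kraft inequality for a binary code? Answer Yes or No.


Kraft sum = sum(2^(-l_i)) = 0.0996, need <= 1. Result: satisfied (a binary prefix-free code with these lengths exists)

Yes


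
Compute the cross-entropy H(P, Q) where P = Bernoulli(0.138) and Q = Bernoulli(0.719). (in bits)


H(P,Q) = -p*log2(q) - (1-p)*log2(1-q). -0.138*log2(0.719) = 0.065679; -0.862*log2(0.281) = 1.578631. H(P,Q) = 0.065679 + 1.578631 = 1.6443

1.6443 bits


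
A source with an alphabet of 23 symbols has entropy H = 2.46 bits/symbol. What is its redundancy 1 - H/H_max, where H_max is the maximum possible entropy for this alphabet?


H_max = log2(K) = log2(23) = 4.5236 bits/symbol. Redundancy = 1 - H/H_max = 1 - 2.46/4.5236 = 1 - 0.5438 = 0.4562

0.4562


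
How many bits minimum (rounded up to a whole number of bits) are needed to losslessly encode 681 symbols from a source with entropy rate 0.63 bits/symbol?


Minimum bits >= n * H = 681 * 0.63 = 429.03, rounded up to a whole number of bits = 430

430 bits


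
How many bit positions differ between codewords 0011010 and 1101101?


Count differing positions: ^ ^ ^ . ^ ^ ^ = 6 differences

6


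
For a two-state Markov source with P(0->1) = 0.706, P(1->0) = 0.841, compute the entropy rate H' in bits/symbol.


Stationary distribution: pi_0 = p10/(p01+p10) = 0.5436, pi_1 = 0.4564. Entropy rate H' = pi_0*H(p01) + pi_1*H(p10) = 0.5436*0.8738 + 0.4564*0.6319 = 0.7634

0.7634 bits/symbol


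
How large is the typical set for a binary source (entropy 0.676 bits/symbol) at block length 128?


log2|A_typical| = nH = 128 * 0.676 = 86.528, so |A_typical| ~ 2^86.528 = 1.116e+26

1.116e+26


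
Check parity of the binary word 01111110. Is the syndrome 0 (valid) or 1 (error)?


Syndrome = XOR of all bits = 0 XOR 1 XOR 1 XOR 1 XOR 1 XOR 1 XOR 1 XOR 0 = 0

0


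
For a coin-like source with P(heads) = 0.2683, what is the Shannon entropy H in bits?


H = -p*log2(p) - (1-p)*log2(1-p). -0.2683*log2(0.2683) = 0.509255; -0.7317*log2(0.7317) = 0.329760. H = 0.509255 + 0.329760 = 0.839

0.839 bits


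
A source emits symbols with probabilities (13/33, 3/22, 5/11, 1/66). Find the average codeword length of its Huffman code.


Huffman construction (repeatedly merge the two least-probable nodes; each merge adds 1 bit to every symbol beneath it): 1/66 + 3/22 = 5/33; 5/33 + 13/33 = 6/11; 5/11 + 6/11 = 1. Resulting codeword lengths (in the order the probabilities were given): (2, 3, 1, 3). L_avg = sum(p_i * l_i) = 13/33*2 + 3/22*3 + 5/11*1 + 1/66*3 = 56/33 = 1.697

1.697 bits


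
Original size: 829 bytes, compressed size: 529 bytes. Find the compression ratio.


Ratio = original / compressed = 829 / 529 = 1.5671

1.5671


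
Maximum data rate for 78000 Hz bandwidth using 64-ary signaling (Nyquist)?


Rate = 2 * B * log2(M) = 2 * 78000 * 6.0 = 936000.0

936000.0 bps


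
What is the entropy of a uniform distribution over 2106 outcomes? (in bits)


H = log2(n) = log2(2106) = 11.0403

11.0403 bits


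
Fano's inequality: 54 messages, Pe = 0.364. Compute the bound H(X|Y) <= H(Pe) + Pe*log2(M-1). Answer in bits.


H(Pe) = -Pe*log2(Pe) - (1-Pe)*log2(1-Pe) = -0.364*log2(0.364) - 0.636*log2(0.636) = 0.530708 + 0.415245 = 0.946. Pe*log2(M-1) = 0.364*log2(53) = 2.084963. Bound = H(Pe) + Pe*log2(M-1) = 0.530708 + 0.415245 + 2.084963 = 3.0309

3.0309 bits


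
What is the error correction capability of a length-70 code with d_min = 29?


Correction capability = floor((d-1)/2) = floor((29-1)/2) = 14

14 errors


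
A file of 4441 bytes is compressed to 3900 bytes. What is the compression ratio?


Ratio = original / compressed = 4441 / 3900 = 1.1387

1.1387


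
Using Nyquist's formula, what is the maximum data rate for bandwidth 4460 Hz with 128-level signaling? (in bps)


Rate = 2 * B * log2(M) = 2 * 4460 * 7.0 = 62440.0

62440.0 bps


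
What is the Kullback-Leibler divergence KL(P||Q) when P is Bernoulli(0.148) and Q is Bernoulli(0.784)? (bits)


KL = p*log2(p/q) + (1-p)*log2((1-p)/(1-q)) = 0.148*log2(0.148/0.784) + 0.852*log2(0.852/0.216) = 1.3308

1.3308 bits


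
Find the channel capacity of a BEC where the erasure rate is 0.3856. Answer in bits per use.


C = 1 - epsilon = 1 - 0.3856 = 0.6144

0.6144 bits


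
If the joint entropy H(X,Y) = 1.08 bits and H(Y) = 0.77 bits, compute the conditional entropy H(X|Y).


H(X|Y) = H(X,Y) - H(Y) = 1.08 - 0.77 = 0.31

0.31 bits


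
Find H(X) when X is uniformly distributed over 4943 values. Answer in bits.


H = log2(n) = log2(4943) = 12.2712

12.2712 bits


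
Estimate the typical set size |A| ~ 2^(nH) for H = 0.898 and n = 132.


log2|A_typical| = nH = 132 * 0.898 = 118.536, so |A_typical| ~ 2^118.536 = 4.818e+35

4.818e+35


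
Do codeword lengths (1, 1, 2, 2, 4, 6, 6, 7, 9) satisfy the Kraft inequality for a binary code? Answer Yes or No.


Kraft sum = sum(2^(-l_i)) = 1.6035, need <= 1. Result: violated (a binary prefix-free code with these lengths cannot exist)

No


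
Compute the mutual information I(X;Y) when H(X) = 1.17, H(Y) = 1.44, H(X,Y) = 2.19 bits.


I(X;Y) = H(X) + H(Y) - H(X,Y) = 1.17 + 1.44 - 2.19 = 0.42

0.42 bits


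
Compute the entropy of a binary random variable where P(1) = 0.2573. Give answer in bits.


H = -p*log2(p) - (1-p)*log2(1-p). -0.2573*log2(0.2573) = 0.503916; -0.7427*log2(0.7427) = 0.318729. H = 0.503916 + 0.318729 = 0.8226

0.8226 bits


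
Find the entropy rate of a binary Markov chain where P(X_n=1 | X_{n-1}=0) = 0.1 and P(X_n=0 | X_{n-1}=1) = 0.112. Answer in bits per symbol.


Stationary distribution: pi_0 = p10/(p01+p10) = 0.5283, pi_1 = 0.4717. Entropy rate H' = pi_0*H(p01) + pi_1*H(p10) = 0.5283*0.469 + 0.4717*0.5059 = 0.4864

0.4864 bits/symbol


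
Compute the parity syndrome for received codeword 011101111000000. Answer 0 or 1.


Syndrome = XOR of all bits = 0 XOR 1 XOR 1 XOR 1 XOR 0 XOR 1 XOR 1 XOR 1 XOR 1 XOR 0 XOR 0 XOR 0 XOR 0 XOR 0 XOR 0 = 1

1


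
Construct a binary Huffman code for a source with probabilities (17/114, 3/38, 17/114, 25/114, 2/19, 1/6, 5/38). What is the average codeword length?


Huffman construction (repeatedly merge the two least-probable nodes; each merge adds 1 bit to every symbol beneath it): 3/38 + 2/19 = 7/38; 5/38 + 17/114 = 16/57; 17/114 + 1/6 = 6/19; 7/38 + 25/114 = 23/57; 16/57 + 6/19 = 34/57; 23/57 + 34/57 = 1. Resulting codeword lengths (in the order the probabilities were given): (3, 3, 3, 2, 3, 3, 3). L_avg = sum(p_i * l_i) = 17/114*3 + 3/38*3 + 17/114*3 + 25/114*2 + 2/19*3 + 1/6*3 + 5/38*3 = 317/114 = 2.7807

2.7807 bits


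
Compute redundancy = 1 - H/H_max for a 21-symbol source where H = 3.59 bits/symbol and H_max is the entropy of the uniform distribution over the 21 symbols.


H_max = log2(K) = log2(21) = 4.3923 bits/symbol. Redundancy = 1 - H/H_max = 1 - 3.59/4.3923 = 1 - 0.8173 = 0.1827

0.1827


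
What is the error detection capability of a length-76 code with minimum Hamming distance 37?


Detection capability = d_min - 1 = 37 - 1 = 36

36 errors


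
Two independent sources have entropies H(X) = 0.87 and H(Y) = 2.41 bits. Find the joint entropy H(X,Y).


For independent variables, H(X,Y) = H(X) + H(Y) = 0.87 + 2.41 = 3.28

3.28 bits


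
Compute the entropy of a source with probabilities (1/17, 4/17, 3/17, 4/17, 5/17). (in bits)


H = -sum(p_i * log2(p_i)). Terms: -(1/17)*log2(1/17) = 0.240439; -(4/17)*log2(4/17) = 0.491168; -(3/17)*log2(3/17) = 0.441618; -(4/17)*log2(4/17) = 0.491168; -(5/17)*log2(5/17) = 0.519275. H = 0.240439 + 0.491168 + 0.441618 + 0.491168 + 0.519275 = 2.1837

2.1837 bits
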